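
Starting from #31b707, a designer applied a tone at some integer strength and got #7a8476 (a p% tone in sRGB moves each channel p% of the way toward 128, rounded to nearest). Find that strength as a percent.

#31b707 is rgb(49, 183, 7); #7a8476 is rgb(122, 132, 118).
On the B channel (widest range): 118 ≈ 7 + (p/100)(128 − 7), so p ≈ 100×(118 − 7)/(128 − 7) = 11100/121 = 91.74.
p = 92 reproduces all three channels after rounding.

92%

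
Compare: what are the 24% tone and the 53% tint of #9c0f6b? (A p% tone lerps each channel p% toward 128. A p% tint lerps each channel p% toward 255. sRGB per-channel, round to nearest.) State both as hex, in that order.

#952a70, #d08eb9

#9c0f6b is rgb(156, 15, 107).
24% tone:
  R: 156 + 0.24×(128−156) = 156 − 6.72 = 149.28 → 149
  G: 15 + 27.12 = 42.12 → 42
  B: 107 + 5.04 = 112.04 → 112
  → #952a70
53% tint:
  R: 156 + 52.47 = 208.47 → 208
  G: 15 + 127.2 = 142.2 → 142
  B: 107 + 78.44 = 185.44 → 185
  → #d08eb9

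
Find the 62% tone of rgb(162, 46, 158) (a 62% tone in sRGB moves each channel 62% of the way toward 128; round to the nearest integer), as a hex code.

#8D618B

A 62% tone moves each channel 62% toward 128:
  R: 162 + 0.62×(128−162) = 162 − 21.08 = 140.92 → 141
  G: 46 + 0.62×(128−46) = 46 + 50.84 = 96.84 → 97
  B: 158 + 0.62×(128−158) = 158 − 18.6 = 139.4 → 139
rgb(141, 97, 139) = #8D618B.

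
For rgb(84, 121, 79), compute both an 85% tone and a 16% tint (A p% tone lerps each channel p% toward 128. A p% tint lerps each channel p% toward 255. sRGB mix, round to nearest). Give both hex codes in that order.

85% tone:
  R: 84 + 0.85×(128−84) = 84 + 37.4 = 121.4 → 121
  G: 121 + 5.95 = 126.95 → 127
  B: 79 + 41.65 = 120.65 → 121
  → #797f79
16% tint:
  R: 84 + 0.16×(255−84) = 84 + 27.36 = 111.36 → 111
  G: 121 + 0.16×(255−121) = 121 + 21.44 = 142.44 → 142
  B: 79 + 0.16×(255−79) = 79 + 28.16 = 107.16 → 107
  → #6f8e6b

#797f79, #6f8e6b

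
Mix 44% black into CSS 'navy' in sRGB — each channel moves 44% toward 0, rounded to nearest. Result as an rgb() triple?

rgb(0, 0, 72)

CSS navy is rgb(0, 0, 128).
Per channel, c → c + 0.44(0 − c):
  R: 0 + 0 = 0 → 0
  G: 0 + 0.44×(0−0) = 0 + 0 = 0 → 0
  B: 128 − 56.32 = 71.68 → 72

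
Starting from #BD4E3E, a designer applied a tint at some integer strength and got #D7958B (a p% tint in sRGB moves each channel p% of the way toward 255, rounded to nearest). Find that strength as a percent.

40%

#BD4E3E is rgb(189, 78, 62); #D7958B is rgb(215, 149, 139).
On the B channel (widest range): 139 ≈ 62 + (p/100)(255 − 62), so p ≈ 100×(139 − 62)/(255 − 62) = 7700/193 = 39.90.
p = 40 reproduces all three channels after rounding.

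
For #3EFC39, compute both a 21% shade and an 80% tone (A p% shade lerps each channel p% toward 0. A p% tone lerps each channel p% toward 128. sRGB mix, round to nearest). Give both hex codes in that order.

#31C72D, #739972

#3EFC39 is rgb(62, 252, 57).
21% shade:
  R: 62 + 0.21×(0−62) = 62 − 13.02 = 48.98 → 49
  G: 252 − 52.92 = 199.08 → 199
  B: 57 − 11.97 = 45.03 → 45
  → #31C72D
80% tone:
  R: 62 + 52.8 = 114.8 → 115
  G: 252 + 0.8×(128−252) = 252 − 99.2 = 152.8 → 153
  B: 57 + 56.8 = 113.8 → 114
  → #739972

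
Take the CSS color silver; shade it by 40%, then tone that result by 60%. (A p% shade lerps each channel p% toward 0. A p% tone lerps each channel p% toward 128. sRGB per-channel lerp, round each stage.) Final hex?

CSS silver is rgb(192, 192, 192).
Per channel, c → c + 0.4(0 − c):
  R: 192 + 0.4×(0−192) = 192 − 76.8 = 115.2 → 115
  G: 192 + 0.4×(0−192) = 192 − 76.8 = 115.2 → 115
  B: 192 + 0.4×(0−192) = 192 − 76.8 = 115.2 → 115
After the shade: rgb(115, 115, 115) = #737373.
A 60% tone moves each channel 60% toward 128:
  R: 115 + 0.6×(128−115) = 115 + 7.8 = 122.8 → 123
  G: 115 + 7.8 = 122.8 → 123
  B: 115 + 7.8 = 122.8 → 123
rgb(123, 123, 123) = #7B7B7B.

#7B7B7B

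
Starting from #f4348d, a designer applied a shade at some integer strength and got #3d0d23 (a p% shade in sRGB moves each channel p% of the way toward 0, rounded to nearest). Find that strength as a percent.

75%

#f4348d is rgb(244, 52, 141); #3d0d23 is rgb(61, 13, 35).
On the R channel (widest range): 61 ≈ 244 + (p/100)(0 − 244), so p ≈ 100×(61 − 244)/(0 − 244) = -18300/-244 = 75.00.
p = 75 reproduces all three channels after rounding.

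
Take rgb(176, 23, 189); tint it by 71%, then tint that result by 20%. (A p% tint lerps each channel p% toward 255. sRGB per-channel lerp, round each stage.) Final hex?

#edc9f0

Lerp each channel 71% toward 255:
  R: 176 + 0.71×(255−176) = 176 + 56.09 = 232.09 → 232
  G: 23 + 0.71×(255−23) = 23 + 164.72 = 187.72 → 188
  B: 189 + 46.86 = 235.86 → 236
After the tint: rgb(232, 188, 236) = #e8bcec.
A 20% tint moves each channel 20% toward 255:
  R: 232 + 0.2×(255−232) = 232 + 4.6 = 236.6 → 237
  G: 188 + 13.4 = 201.4 → 201
  B: 236 + 0.2×(255−236) = 236 + 3.8 = 239.8 → 240
rgb(237, 201, 240) = #edc9f0.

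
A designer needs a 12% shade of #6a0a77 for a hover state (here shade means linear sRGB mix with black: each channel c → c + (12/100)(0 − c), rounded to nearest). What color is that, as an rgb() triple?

#6a0a77 is rgb(106, 10, 119).
Per channel, c → c + 0.12(0 − c):
  R: 106 − 12.72 = 93.28 → 93
  G: 10 + 0.12×(0−10) = 10 − 1.2 = 8.8 → 9
  B: 119 + 0.12×(0−119) = 119 − 14.28 = 104.72 → 105

rgb(93, 9, 105)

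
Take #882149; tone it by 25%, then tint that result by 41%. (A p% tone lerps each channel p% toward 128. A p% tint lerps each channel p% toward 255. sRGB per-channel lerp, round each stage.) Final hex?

#B88A9C

#882149 is rgb(136, 33, 73).
Lerp each channel 25% toward 128:
  R: 136 − 2 = 134 → 134
  G: 33 + 23.75 = 56.75 → 57
  B: 73 + 13.75 = 86.75 → 87
After the tone: rgb(134, 57, 87) = #863957.
A 41% tint moves each channel 41% toward 255:
  R: 134 + 49.61 = 183.61 → 184
  G: 57 + 81.18 = 138.18 → 138
  B: 87 + 0.41×(255−87) = 87 + 68.88 = 155.88 → 156
rgb(184, 138, 156) = #B88A9C.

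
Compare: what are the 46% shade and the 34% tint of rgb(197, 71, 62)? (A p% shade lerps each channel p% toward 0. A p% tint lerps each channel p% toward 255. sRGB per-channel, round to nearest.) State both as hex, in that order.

46% shade:
  R: 197 − 90.62 = 106.38 → 106
  G: 71 + 0.46×(0−71) = 71 − 32.66 = 38.34 → 38
  B: 62 − 28.52 = 33.48 → 33
  → #6a2621
34% tint:
  R: 197 + 19.72 = 216.72 → 217
  G: 71 + 62.56 = 133.56 → 134
  B: 62 + 0.34×(255−62) = 62 + 65.62 = 127.62 → 128
  → #d98680

#6a2621, #d98680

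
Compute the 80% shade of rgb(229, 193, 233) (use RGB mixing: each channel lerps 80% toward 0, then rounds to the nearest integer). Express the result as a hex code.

Per channel, c → c + 0.8(0 − c):
  R: 229 + 0.8×(0−229) = 229 − 183.2 = 45.8 → 46
  G: 193 + 0.8×(0−193) = 193 − 154.4 = 38.6 → 39
  B: 233 − 186.4 = 46.6 → 47
rgb(46, 39, 47) = #2e272f.

#2e272f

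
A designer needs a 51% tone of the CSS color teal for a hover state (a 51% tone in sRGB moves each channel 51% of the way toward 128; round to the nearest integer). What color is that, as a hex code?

#418080

CSS teal is rgb(0, 128, 128).
Per channel, c → c + 0.51(128 − c):
  R: 0 + 0.51×(128−0) = 0 + 65.28 = 65.28 → 65
  G: 128 + 0.51×(128−128) = 128 + 0 = 128 → 128
  B: 128 + 0.51×(128−128) = 128 + 0 = 128 → 128
rgb(65, 128, 128) = #418080.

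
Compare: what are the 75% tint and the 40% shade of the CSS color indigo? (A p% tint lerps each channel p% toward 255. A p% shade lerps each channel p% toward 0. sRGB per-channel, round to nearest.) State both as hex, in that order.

#D2BFE0, #2D004E

CSS indigo is rgb(75, 0, 130).
75% tint:
  R: 75 + 135 = 210 → 210
  G: 0 + 191.25 = 191.25 → 191
  B: 130 + 0.75×(255−130) = 130 + 93.75 = 223.75 → 224
  → #D2BFE0
40% shade:
  R: 75 − 30 = 45 → 45
  G: 0 + 0.4×(0−0) = 0 + 0 = 0 → 0
  B: 130 + 0.4×(0−130) = 130 − 52 = 78 → 78
  → #2D004E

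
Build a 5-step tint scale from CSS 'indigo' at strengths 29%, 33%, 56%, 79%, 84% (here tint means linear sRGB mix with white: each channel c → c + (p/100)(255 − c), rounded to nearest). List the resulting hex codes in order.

CSS indigo is rgb(75, 0, 130).
29%: (75 + 52.2 = 127.2→127, 0 + 73.95 = 73.95→74, 130 + 36.25 = 166.25→166) → #7F4AA6
33%: (75 + 59.4 = 134.4→134, 0 + 84.15 = 84.15→84, 130 + 41.25 = 171.25→171) → #8654AB
56%: (75 + 100.8 = 175.8→176, 0 + 142.8 = 142.8→143, 130 + 70 = 200→200) → #B08FC8
79%: (75 + 142.2 = 217.2→217, 0 + 201.45 = 201.45→201, 130 + 98.75 = 228.75→229) → #D9C9E5
84%: (75 + 151.2 = 226.2→226, 0 + 214.2 = 214.2→214, 130 + 105 = 235→235) → #E2D6EB

#7F4AA6, #8654AB, #B08FC8, #D9C9E5, #E2D6EB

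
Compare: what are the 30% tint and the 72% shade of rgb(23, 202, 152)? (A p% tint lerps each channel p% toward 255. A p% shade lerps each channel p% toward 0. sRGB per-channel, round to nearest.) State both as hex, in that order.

30% tint:
  R: 23 + 0.3×(255−23) = 23 + 69.6 = 92.6 → 93
  G: 202 + 0.3×(255−202) = 202 + 15.9 = 217.9 → 218
  B: 152 + 0.3×(255−152) = 152 + 30.9 = 182.9 → 183
  → #5ddab7
72% shade:
  R: 23 + 0.72×(0−23) = 23 − 16.56 = 6.44 → 6
  G: 202 + 0.72×(0−202) = 202 − 145.44 = 56.56 → 57
  B: 152 + 0.72×(0−152) = 152 − 109.44 = 42.56 → 43
  → #06392b

#5ddab7, #06392b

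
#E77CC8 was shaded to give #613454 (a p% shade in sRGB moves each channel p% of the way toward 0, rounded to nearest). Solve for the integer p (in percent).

58%

#E77CC8 is rgb(231, 124, 200); #613454 is rgb(97, 52, 84).
On the R channel (widest range): 97 ≈ 231 + (p/100)(0 − 231), so p ≈ 100×(97 − 231)/(0 − 231) = -13400/-231 = 58.01.
p = 58 reproduces all three channels after rounding.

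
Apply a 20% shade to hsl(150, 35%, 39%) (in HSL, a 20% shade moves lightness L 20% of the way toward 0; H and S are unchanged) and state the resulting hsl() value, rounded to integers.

hsl(150, 35%, 31%)

L moves 20% from 39 toward 0: 39 − 7.8 = 31.2 → 31.
H and S are unchanged.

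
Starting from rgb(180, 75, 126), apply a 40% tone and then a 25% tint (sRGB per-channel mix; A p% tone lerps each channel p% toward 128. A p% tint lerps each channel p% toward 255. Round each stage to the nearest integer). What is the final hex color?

Lerp each channel 40% toward 128:
  R: 180 + 0.4×(128−180) = 180 − 20.8 = 159.2 → 159
  G: 75 + 0.4×(128−75) = 75 + 21.2 = 96.2 → 96
  B: 126 + 0.4×(128−126) = 126 + 0.8 = 126.8 → 127
After the tone: rgb(159, 96, 127) = #9f607f.
A 25% tint moves each channel 25% toward 255:
  R: 159 + 24 = 183 → 183
  G: 96 + 39.75 = 135.75 → 136
  B: 127 + 0.25×(255−127) = 127 + 32 = 159 → 159
rgb(183, 136, 159) = #b7889f.

#b7889f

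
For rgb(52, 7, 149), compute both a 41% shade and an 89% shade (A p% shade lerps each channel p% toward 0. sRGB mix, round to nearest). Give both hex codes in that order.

#1f0458, #060110

41% shade:
  R: 52 + 0.41×(0−52) = 52 − 21.32 = 30.68 → 31
  G: 7 + 0.41×(0−7) = 7 − 2.87 = 4.13 → 4
  B: 149 + 0.41×(0−149) = 149 − 61.09 = 87.91 → 88
  → #1f0458
89% shade:
  R: 52 − 46.28 = 5.72 → 6
  G: 7 − 6.23 = 0.77 → 1
  B: 149 − 132.61 = 16.39 → 16
  → #060110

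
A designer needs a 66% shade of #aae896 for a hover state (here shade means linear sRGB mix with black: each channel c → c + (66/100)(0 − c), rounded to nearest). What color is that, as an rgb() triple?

#aae896 is rgb(170, 232, 150).
Per channel, c → c + 0.66(0 − c):
  R: 170 − 112.2 = 57.8 → 58
  G: 232 + 0.66×(0−232) = 232 − 153.12 = 78.88 → 79
  B: 150 + 0.66×(0−150) = 150 − 99 = 51 → 51

rgb(58, 79, 51)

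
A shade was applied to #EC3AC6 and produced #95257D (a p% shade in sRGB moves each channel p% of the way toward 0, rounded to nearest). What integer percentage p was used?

37%

#EC3AC6 is rgb(236, 58, 198); #95257D is rgb(149, 37, 125).
On the R channel (widest range): 149 ≈ 236 + (p/100)(0 − 236), so p ≈ 100×(149 − 236)/(0 − 236) = -8700/-236 = 36.86.
p = 37 reproduces all three channels after rounding.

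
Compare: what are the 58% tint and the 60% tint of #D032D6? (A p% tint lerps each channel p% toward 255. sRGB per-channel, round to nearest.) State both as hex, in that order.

#EBA9EE, #ECADEF

#D032D6 is rgb(208, 50, 214).
58% tint:
  R: 208 + 27.26 = 235.26 → 235
  G: 50 + 0.58×(255−50) = 50 + 118.9 = 168.9 → 169
  B: 214 + 0.58×(255−214) = 214 + 23.78 = 237.78 → 238
  → #EBA9EE
60% tint:
  R: 208 + 0.6×(255−208) = 208 + 28.2 = 236.2 → 236
  G: 50 + 0.6×(255−50) = 50 + 123 = 173 → 173
  B: 214 + 0.6×(255−214) = 214 + 24.6 = 238.6 → 239
  → #ECADEF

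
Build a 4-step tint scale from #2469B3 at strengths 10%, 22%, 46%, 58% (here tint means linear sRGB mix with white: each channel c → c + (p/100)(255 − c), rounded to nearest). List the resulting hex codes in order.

#2469B3 is rgb(36, 105, 179).
10%: (36 + 21.9 = 57.9→58, 105 + 15 = 120→120, 179 + 7.6 = 186.6→187) → #3A78BB
22%: (36 + 48.18 = 84.18→84, 105 + 33 = 138→138, 179 + 16.72 = 195.72→196) → #548AC4
46%: (36 + 100.74 = 136.74→137, 105 + 69 = 174→174, 179 + 34.96 = 213.96→214) → #89AED6
58%: (36 + 127.02 = 163.02→163, 105 + 87 = 192→192, 179 + 44.08 = 223.08→223) → #A3C0DF

#3A78BB, #548AC4, #89AED6, #A3C0DF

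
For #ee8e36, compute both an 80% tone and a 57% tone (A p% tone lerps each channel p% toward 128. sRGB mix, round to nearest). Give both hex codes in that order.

#968371, #af8660

#ee8e36 is rgb(238, 142, 54).
80% tone:
  R: 238 − 88 = 150 → 150
  G: 142 + 0.8×(128−142) = 142 − 11.2 = 130.8 → 131
  B: 54 + 0.8×(128−54) = 54 + 59.2 = 113.2 → 113
  → #968371
57% tone:
  R: 238 − 62.7 = 175.3 → 175
  G: 142 + 0.57×(128−142) = 142 − 7.98 = 134.02 → 134
  B: 54 + 42.18 = 96.18 → 96
  → #af8660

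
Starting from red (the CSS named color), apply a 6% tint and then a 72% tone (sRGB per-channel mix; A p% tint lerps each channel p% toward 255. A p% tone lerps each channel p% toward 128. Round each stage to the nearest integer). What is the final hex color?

CSS red is rgb(255, 0, 0).
Per channel, c → c + 0.06(255 − c):
  R: 255 + 0 = 255 → 255
  G: 0 + 15.3 = 15.3 → 15
  B: 0 + 0.06×(255−0) = 0 + 15.3 = 15.3 → 15
After the tint: rgb(255, 15, 15) = #FF0F0F.
Per channel, c → c + 0.72(128 − c):
  R: 255 + 0.72×(128−255) = 255 − 91.44 = 163.56 → 164
  G: 15 + 81.36 = 96.36 → 96
  B: 15 + 0.72×(128−15) = 15 + 81.36 = 96.36 → 96
rgb(164, 96, 96) = #A46060.

#A46060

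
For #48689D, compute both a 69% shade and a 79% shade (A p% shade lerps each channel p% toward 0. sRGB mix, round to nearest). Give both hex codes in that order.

#162031, #0F1621

#48689D is rgb(72, 104, 157).
69% shade:
  R: 72 + 0.69×(0−72) = 72 − 49.68 = 22.32 → 22
  G: 104 − 71.76 = 32.24 → 32
  B: 157 − 108.33 = 48.67 → 49
  → #162031
79% shade:
  R: 72 − 56.88 = 15.12 → 15
  G: 104 − 82.16 = 21.84 → 22
  B: 157 + 0.79×(0−157) = 157 − 124.03 = 32.97 → 33
  → #0F1621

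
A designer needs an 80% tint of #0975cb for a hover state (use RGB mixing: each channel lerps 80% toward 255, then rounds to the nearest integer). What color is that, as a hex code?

#cee3f5

#0975cb is rgb(9, 117, 203).
Lerp each channel 80% toward 255:
  R: 9 + 0.8×(255−9) = 9 + 196.8 = 205.8 → 206
  G: 117 + 0.8×(255−117) = 117 + 110.4 = 227.4 → 227
  B: 203 + 0.8×(255−203) = 203 + 41.6 = 244.6 → 245
rgb(206, 227, 245) = #cee3f5.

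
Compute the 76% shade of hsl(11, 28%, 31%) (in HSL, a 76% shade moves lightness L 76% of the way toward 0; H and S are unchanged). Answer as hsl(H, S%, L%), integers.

L moves 76% from 31 toward 0: 31 − 23.56 = 7.44 → 7.
H and S are unchanged.

hsl(11, 28%, 7%)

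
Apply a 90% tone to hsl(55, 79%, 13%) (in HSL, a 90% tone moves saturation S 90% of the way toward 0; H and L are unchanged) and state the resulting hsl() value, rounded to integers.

hsl(55, 8%, 13%)

S moves 90% from 79 toward 0: 79 − 71.1 = 7.9 → 8.
H and L are unchanged.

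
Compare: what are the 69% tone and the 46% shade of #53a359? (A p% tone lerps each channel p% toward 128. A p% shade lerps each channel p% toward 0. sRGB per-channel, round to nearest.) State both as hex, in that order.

#728b74, #2d5830

#53a359 is rgb(83, 163, 89).
69% tone:
  R: 83 + 31.05 = 114.05 → 114
  G: 163 + 0.69×(128−163) = 163 − 24.15 = 138.85 → 139
  B: 89 + 0.69×(128−89) = 89 + 26.91 = 115.91 → 116
  → #728b74
46% shade:
  R: 83 − 38.18 = 44.82 → 45
  G: 163 + 0.46×(0−163) = 163 − 74.98 = 88.02 → 88
  B: 89 + 0.46×(0−89) = 89 − 40.94 = 48.06 → 48
  → #2d5830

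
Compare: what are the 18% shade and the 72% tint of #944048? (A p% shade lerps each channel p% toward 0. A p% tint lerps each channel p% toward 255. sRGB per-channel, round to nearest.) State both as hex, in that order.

#944048 is rgb(148, 64, 72).
18% shade:
  R: 148 + 0.18×(0−148) = 148 − 26.64 = 121.36 → 121
  G: 64 − 11.52 = 52.48 → 52
  B: 72 − 12.96 = 59.04 → 59
  → #79343b
72% tint:
  R: 148 + 0.72×(255−148) = 148 + 77.04 = 225.04 → 225
  G: 64 + 0.72×(255−64) = 64 + 137.52 = 201.52 → 202
  B: 72 + 0.72×(255−72) = 72 + 131.76 = 203.76 → 204
  → #e1cacc

#79343b, #e1cacc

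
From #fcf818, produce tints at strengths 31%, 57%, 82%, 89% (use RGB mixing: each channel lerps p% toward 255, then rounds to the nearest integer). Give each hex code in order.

#fcf818 is rgb(252, 248, 24).
31%: (252 + 0.93 = 252.93→253, 248 + 2.17 = 250.17→250, 24 + 71.61 = 95.61→96) → #fdfa60
57%: (252 + 1.71 = 253.71→254, 248 + 3.99 = 251.99→252, 24 + 131.67 = 155.67→156) → #fefc9c
82%: (252 + 2.46 = 254.46→254, 248 + 5.74 = 253.74→254, 24 + 189.42 = 213.42→213) → #fefed5
89%: (252 + 2.67 = 254.67→255, 248 + 6.23 = 254.23→254, 24 + 205.59 = 229.59→230) → #fffee6

#fdfa60, #fefc9c, #fefed5, #fffee6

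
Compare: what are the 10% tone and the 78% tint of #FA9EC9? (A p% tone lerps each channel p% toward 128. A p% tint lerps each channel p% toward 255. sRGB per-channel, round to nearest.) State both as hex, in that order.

#EE9BC2, #FEEAF3

#FA9EC9 is rgb(250, 158, 201).
10% tone:
  R: 250 − 12.2 = 237.8 → 238
  G: 158 + 0.1×(128−158) = 158 − 3 = 155 → 155
  B: 201 + 0.1×(128−201) = 201 − 7.3 = 193.7 → 194
  → #EE9BC2
78% tint:
  R: 250 + 3.9 = 253.9 → 254
  G: 158 + 0.78×(255−158) = 158 + 75.66 = 233.66 → 234
  B: 201 + 0.78×(255−201) = 201 + 42.12 = 243.12 → 243
  → #FEEAF3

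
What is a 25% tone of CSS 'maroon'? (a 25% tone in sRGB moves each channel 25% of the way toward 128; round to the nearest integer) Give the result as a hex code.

#802020

CSS maroon is rgb(128, 0, 0).
Per channel, c → c + 0.25(128 − c):
  R: 128 + 0.25×(128−128) = 128 + 0 = 128 → 128
  G: 0 + 0.25×(128−0) = 0 + 32 = 32 → 32
  B: 0 + 32 = 32 → 32
rgb(128, 32, 32) = #802020.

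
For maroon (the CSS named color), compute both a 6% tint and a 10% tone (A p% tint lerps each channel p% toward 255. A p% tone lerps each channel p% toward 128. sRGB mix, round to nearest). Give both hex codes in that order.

CSS maroon is rgb(128, 0, 0).
6% tint:
  R: 128 + 0.06×(255−128) = 128 + 7.62 = 135.62 → 136
  G: 0 + 0.06×(255−0) = 0 + 15.3 = 15.3 → 15
  B: 0 + 0.06×(255−0) = 0 + 15.3 = 15.3 → 15
  → #880F0F
10% tone:
  R: 128 + 0 = 128 → 128
  G: 0 + 12.8 = 12.8 → 13
  B: 0 + 0.1×(128−0) = 0 + 12.8 = 12.8 → 13
  → #800D0D

#880F0F, #800D0D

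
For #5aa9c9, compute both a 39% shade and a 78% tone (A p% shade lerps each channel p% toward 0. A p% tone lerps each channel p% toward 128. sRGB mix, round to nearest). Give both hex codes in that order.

#37677b, #788990

#5aa9c9 is rgb(90, 169, 201).
39% shade:
  R: 90 + 0.39×(0−90) = 90 − 35.1 = 54.9 → 55
  G: 169 + 0.39×(0−169) = 169 − 65.91 = 103.09 → 103
  B: 201 + 0.39×(0−201) = 201 − 78.39 = 122.61 → 123
  → #37677b
78% tone:
  R: 90 + 0.78×(128−90) = 90 + 29.64 = 119.64 → 120
  G: 169 + 0.78×(128−169) = 169 − 31.98 = 137.02 → 137
  B: 201 − 56.94 = 144.06 → 144
  → #788990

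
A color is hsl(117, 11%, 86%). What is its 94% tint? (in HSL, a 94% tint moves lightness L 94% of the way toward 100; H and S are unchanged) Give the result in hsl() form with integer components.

L moves 94% from 86 toward 100: 86 + 13.16 = 99.16 → 99.
H and S are unchanged.

hsl(117, 11%, 99%)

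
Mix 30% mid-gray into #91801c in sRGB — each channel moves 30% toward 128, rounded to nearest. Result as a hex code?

#91801c is rgb(145, 128, 28).
Per channel, c → c + 0.3(128 − c):
  R: 145 + 0.3×(128−145) = 145 − 5.1 = 139.9 → 140
  G: 128 + 0.3×(128−128) = 128 + 0 = 128 → 128
  B: 28 + 30 = 58 → 58
rgb(140, 128, 58) = #8c803a.

#8c803a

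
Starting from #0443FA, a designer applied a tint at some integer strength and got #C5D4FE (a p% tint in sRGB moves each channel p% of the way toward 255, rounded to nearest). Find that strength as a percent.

77%

#0443FA is rgb(4, 67, 250); #C5D4FE is rgb(197, 212, 254).
On the R channel (widest range): 197 ≈ 4 + (p/100)(255 − 4), so p ≈ 100×(197 − 4)/(255 − 4) = 19300/251 = 76.89.
p = 77 reproduces all three channels after rounding.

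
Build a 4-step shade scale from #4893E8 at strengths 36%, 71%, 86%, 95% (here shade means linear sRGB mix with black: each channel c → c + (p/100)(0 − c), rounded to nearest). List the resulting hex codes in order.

#2E5E94, #152B43, #0A1520, #04070C

#4893E8 is rgb(72, 147, 232).
36%: (72 − 25.92 = 46.08→46, 147 − 52.92 = 94.08→94, 232 − 83.52 = 148.48→148) → #2E5E94
71%: (72 − 51.12 = 20.88→21, 147 − 104.37 = 42.63→43, 232 − 164.72 = 67.28→67) → #152B43
86%: (72 − 61.92 = 10.08→10, 147 − 126.42 = 20.58→21, 232 − 199.52 = 32.48→32) → #0A1520
95%: (72 − 68.4 = 3.6→4, 147 − 139.65 = 7.35→7, 232 − 220.4 = 11.6→12) → #04070C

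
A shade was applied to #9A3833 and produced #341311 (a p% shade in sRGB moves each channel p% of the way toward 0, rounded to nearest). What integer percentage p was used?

#9A3833 is rgb(154, 56, 51); #341311 is rgb(52, 19, 17).
On the R channel (widest range): 52 ≈ 154 + (p/100)(0 − 154), so p ≈ 100×(52 − 154)/(0 − 154) = -10200/-154 = 66.23.
p = 66 reproduces all three channels after rounding.

66%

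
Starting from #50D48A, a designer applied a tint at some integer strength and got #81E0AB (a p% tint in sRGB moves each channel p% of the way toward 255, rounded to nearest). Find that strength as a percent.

#50D48A is rgb(80, 212, 138); #81E0AB is rgb(129, 224, 171).
On the R channel (widest range): 129 ≈ 80 + (p/100)(255 − 80), so p ≈ 100×(129 − 80)/(255 − 80) = 4900/175 = 28.00.
p = 28 reproduces all three channels after rounding.

28%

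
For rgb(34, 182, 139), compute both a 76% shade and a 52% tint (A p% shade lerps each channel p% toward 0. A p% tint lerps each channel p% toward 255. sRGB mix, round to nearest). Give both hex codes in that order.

76% shade:
  R: 34 + 0.76×(0−34) = 34 − 25.84 = 8.16 → 8
  G: 182 + 0.76×(0−182) = 182 − 138.32 = 43.68 → 44
  B: 139 + 0.76×(0−139) = 139 − 105.64 = 33.36 → 33
  → #082C21
52% tint:
  R: 34 + 0.52×(255−34) = 34 + 114.92 = 148.92 → 149
  G: 182 + 37.96 = 219.96 → 220
  B: 139 + 60.32 = 199.32 → 199
  → #95DCC7

#082C21, #95DCC7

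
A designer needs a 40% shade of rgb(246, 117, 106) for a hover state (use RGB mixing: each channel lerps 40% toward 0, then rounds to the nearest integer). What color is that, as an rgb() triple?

rgb(148, 70, 64)

A 40% shade moves each channel 40% toward 0:
  R: 246 + 0.4×(0−246) = 246 − 98.4 = 147.6 → 148
  G: 117 + 0.4×(0−117) = 117 − 46.8 = 70.2 → 70
  B: 106 + 0.4×(0−106) = 106 − 42.4 = 63.6 → 64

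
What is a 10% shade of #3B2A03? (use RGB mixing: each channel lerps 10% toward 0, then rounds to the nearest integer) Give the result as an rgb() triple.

rgb(53, 38, 3)

#3B2A03 is rgb(59, 42, 3).
Lerp each channel 10% toward 0:
  R: 59 + 0.1×(0−59) = 59 − 5.9 = 53.1 → 53
  G: 42 − 4.2 = 37.8 → 38
  B: 3 + 0.1×(0−3) = 3 − 0.3 = 2.7 → 3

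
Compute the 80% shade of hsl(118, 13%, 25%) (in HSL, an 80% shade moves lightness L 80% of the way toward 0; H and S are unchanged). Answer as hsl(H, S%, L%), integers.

L moves 80% from 25 toward 0: 25 − 20 = 5 → 5.
H and S are unchanged.

hsl(118, 13%, 5%)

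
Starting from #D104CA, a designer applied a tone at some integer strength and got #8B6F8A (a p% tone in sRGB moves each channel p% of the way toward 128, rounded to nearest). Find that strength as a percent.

#D104CA is rgb(209, 4, 202); #8B6F8A is rgb(139, 111, 138).
On the G channel (widest range): 111 ≈ 4 + (p/100)(128 − 4), so p ≈ 100×(111 − 4)/(128 − 4) = 10700/124 = 86.29.
p = 86 reproduces all three channels after rounding.

86%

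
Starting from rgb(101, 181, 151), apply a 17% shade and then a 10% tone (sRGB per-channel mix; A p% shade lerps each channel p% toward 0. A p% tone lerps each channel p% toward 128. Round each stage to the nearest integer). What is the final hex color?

Per channel, c → c + 0.17(0 − c):
  R: 101 − 17.17 = 83.83 → 84
  G: 181 + 0.17×(0−181) = 181 − 30.77 = 150.23 → 150
  B: 151 + 0.17×(0−151) = 151 − 25.67 = 125.33 → 125
After the shade: rgb(84, 150, 125) = #54967D.
Lerp each channel 10% toward 128:
  R: 84 + 4.4 = 88.4 → 88
  G: 150 − 2.2 = 147.8 → 148
  B: 125 + 0.1×(128−125) = 125 + 0.3 = 125.3 → 125
rgb(88, 148, 125) = #58947D.

#58947D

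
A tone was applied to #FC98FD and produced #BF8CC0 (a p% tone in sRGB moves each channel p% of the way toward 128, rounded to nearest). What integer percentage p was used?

#FC98FD is rgb(252, 152, 253); #BF8CC0 is rgb(191, 140, 192).
On the B channel (widest range): 192 ≈ 253 + (p/100)(128 − 253), so p ≈ 100×(192 − 253)/(128 − 253) = -6100/-125 = 48.80.
p = 49 reproduces all three channels after rounding.

49%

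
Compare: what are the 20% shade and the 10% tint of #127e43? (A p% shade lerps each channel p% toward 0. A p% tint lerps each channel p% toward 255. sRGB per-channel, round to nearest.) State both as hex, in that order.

#127e43 is rgb(18, 126, 67).
20% shade:
  R: 18 − 3.6 = 14.4 → 14
  G: 126 + 0.2×(0−126) = 126 − 25.2 = 100.8 → 101
  B: 67 − 13.4 = 53.6 → 54
  → #0e6536
10% tint:
  R: 18 + 0.1×(255−18) = 18 + 23.7 = 41.7 → 42
  G: 126 + 0.1×(255−126) = 126 + 12.9 = 138.9 → 139
  B: 67 + 0.1×(255−67) = 67 + 18.8 = 85.8 → 86
  → #2a8b56

#0e6536, #2a8b56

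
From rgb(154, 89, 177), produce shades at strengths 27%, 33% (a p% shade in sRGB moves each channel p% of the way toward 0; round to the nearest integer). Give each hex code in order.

#704181, #673C77

27%: (154 − 41.58 = 112.42→112, 89 − 24.03 = 64.97→65, 177 − 47.79 = 129.21→129) → #704181
33%: (154 − 50.82 = 103.18→103, 89 − 29.37 = 59.63→60, 177 − 58.41 = 118.59→119) → #673C77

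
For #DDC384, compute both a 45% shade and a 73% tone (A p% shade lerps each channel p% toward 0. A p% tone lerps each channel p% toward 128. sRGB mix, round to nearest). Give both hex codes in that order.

#7A6B49, #999281

#DDC384 is rgb(221, 195, 132).
45% shade:
  R: 221 − 99.45 = 121.55 → 122
  G: 195 + 0.45×(0−195) = 195 − 87.75 = 107.25 → 107
  B: 132 + 0.45×(0−132) = 132 − 59.4 = 72.6 → 73
  → #7A6B49
73% tone:
  R: 221 − 67.89 = 153.11 → 153
  G: 195 + 0.73×(128−195) = 195 − 48.91 = 146.09 → 146
  B: 132 + 0.73×(128−132) = 132 − 2.92 = 129.08 → 129
  → #999281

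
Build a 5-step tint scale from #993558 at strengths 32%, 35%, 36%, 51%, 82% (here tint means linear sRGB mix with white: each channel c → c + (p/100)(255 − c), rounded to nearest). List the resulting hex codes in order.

#BA768D, #BD7C92, #BE7E94, #CD9CAD, #EDDBE1

#993558 is rgb(153, 53, 88).
32%: (153 + 32.64 = 185.64→186, 53 + 64.64 = 117.64→118, 88 + 53.44 = 141.44→141) → #BA768D
35%: (153 + 35.7 = 188.7→189, 53 + 70.7 = 123.7→124, 88 + 58.45 = 146.45→146) → #BD7C92
36%: (153 + 36.72 = 189.72→190, 53 + 72.72 = 125.72→126, 88 + 60.12 = 148.12→148) → #BE7E94
51%: (153 + 52.02 = 205.02→205, 53 + 103.02 = 156.02→156, 88 + 85.17 = 173.17→173) → #CD9CAD
82%: (153 + 83.64 = 236.64→237, 53 + 165.64 = 218.64→219, 88 + 136.94 = 224.94→225) → #EDDBE1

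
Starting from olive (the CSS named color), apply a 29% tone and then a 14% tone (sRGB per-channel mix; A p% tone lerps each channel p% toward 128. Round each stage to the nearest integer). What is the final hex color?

#808032

CSS olive is rgb(128, 128, 0).
A 29% tone moves each channel 29% toward 128:
  R: 128 + 0.29×(128−128) = 128 + 0 = 128 → 128
  G: 128 + 0.29×(128−128) = 128 + 0 = 128 → 128
  B: 0 + 0.29×(128−0) = 0 + 37.12 = 37.12 → 37
After the tone: rgb(128, 128, 37) = #808025.
Per channel, c → c + 0.14(128 − c):
  R: 128 + 0.14×(128−128) = 128 + 0 = 128 → 128
  G: 128 + 0 = 128 → 128
  B: 37 + 0.14×(128−37) = 37 + 12.74 = 49.74 → 50
rgb(128, 128, 50) = #808032.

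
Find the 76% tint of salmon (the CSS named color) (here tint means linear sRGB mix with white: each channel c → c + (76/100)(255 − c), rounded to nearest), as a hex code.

CSS salmon is rgb(250, 128, 114).
Per channel, c → c + 0.76(255 − c):
  R: 250 + 0.76×(255−250) = 250 + 3.8 = 253.8 → 254
  G: 128 + 96.52 = 224.52 → 225
  B: 114 + 0.76×(255−114) = 114 + 107.16 = 221.16 → 221
rgb(254, 225, 221) = #FEE1DD.

#FEE1DD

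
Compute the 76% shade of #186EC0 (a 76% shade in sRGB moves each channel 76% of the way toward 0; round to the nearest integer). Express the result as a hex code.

#061A2E

#186EC0 is rgb(24, 110, 192).
A 76% shade moves each channel 76% toward 0:
  R: 24 + 0.76×(0−24) = 24 − 18.24 = 5.76 → 6
  G: 110 + 0.76×(0−110) = 110 − 83.6 = 26.4 → 26
  B: 192 − 145.92 = 46.08 → 46
rgb(6, 26, 46) = #061A2E.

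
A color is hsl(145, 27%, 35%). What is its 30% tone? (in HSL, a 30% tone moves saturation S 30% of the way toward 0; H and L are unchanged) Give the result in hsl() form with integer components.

S moves 30% from 27 toward 0: 27 − 8.1 = 18.9 → 19.
H and L are unchanged.

hsl(145, 19%, 35%)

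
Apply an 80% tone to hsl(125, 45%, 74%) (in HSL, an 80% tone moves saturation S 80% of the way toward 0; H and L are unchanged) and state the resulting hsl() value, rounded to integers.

S moves 80% from 45 toward 0: 45 − 36 = 9 → 9.
H and L are unchanged.

hsl(125, 9%, 74%)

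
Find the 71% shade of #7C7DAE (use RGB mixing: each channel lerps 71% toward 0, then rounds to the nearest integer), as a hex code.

#242432

#7C7DAE is rgb(124, 125, 174).
Lerp each channel 71% toward 0:
  R: 124 + 0.71×(0−124) = 124 − 88.04 = 35.96 → 36
  G: 125 + 0.71×(0−125) = 125 − 88.75 = 36.25 → 36
  B: 174 + 0.71×(0−174) = 174 − 123.54 = 50.46 → 50
rgb(36, 36, 50) = #242432.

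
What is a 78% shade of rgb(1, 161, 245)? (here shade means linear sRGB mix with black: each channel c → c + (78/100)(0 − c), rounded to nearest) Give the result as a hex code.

#002336

A 78% shade moves each channel 78% toward 0:
  R: 1 − 0.78 = 0.22 → 0
  G: 161 + 0.78×(0−161) = 161 − 125.58 = 35.42 → 35
  B: 245 + 0.78×(0−245) = 245 − 191.1 = 53.9 → 54
rgb(0, 35, 54) = #002336.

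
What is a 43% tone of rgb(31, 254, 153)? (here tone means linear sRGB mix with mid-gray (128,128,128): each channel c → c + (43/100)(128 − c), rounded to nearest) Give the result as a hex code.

#49c88e

Lerp each channel 43% toward 128:
  R: 31 + 41.71 = 72.71 → 73
  G: 254 + 0.43×(128−254) = 254 − 54.18 = 199.82 → 200
  B: 153 − 10.75 = 142.25 → 142
rgb(73, 200, 142) = #49c88e.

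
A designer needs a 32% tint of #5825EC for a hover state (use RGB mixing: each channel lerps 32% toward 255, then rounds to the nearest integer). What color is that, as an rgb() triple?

rgb(141, 107, 242)

#5825EC is rgb(88, 37, 236).
Per channel, c → c + 0.32(255 − c):
  R: 88 + 53.44 = 141.44 → 141
  G: 37 + 0.32×(255−37) = 37 + 69.76 = 106.76 → 107
  B: 236 + 0.32×(255−236) = 236 + 6.08 = 242.08 → 242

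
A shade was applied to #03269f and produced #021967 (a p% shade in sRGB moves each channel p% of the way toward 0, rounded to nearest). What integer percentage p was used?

35%

#03269f is rgb(3, 38, 159); #021967 is rgb(2, 25, 103).
On the B channel (widest range): 103 ≈ 159 + (p/100)(0 − 159), so p ≈ 100×(103 − 159)/(0 − 159) = -5600/-159 = 35.22.
p = 35 reproduces all three channels after rounding.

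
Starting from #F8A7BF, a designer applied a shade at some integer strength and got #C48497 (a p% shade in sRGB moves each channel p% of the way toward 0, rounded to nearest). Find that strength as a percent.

#F8A7BF is rgb(248, 167, 191); #C48497 is rgb(196, 132, 151).
On the R channel (widest range): 196 ≈ 248 + (p/100)(0 − 248), so p ≈ 100×(196 − 248)/(0 − 248) = -5200/-248 = 20.97.
p = 21 reproduces all three channels after rounding.

21%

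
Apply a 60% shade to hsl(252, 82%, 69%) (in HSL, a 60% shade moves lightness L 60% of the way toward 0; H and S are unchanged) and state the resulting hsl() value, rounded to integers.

hsl(252, 82%, 28%)

L moves 60% from 69 toward 0: 69 − 41.4 = 27.6 → 28.
H and S are unchanged.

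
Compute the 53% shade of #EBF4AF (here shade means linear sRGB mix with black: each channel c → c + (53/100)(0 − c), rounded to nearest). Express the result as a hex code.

#6E7352

#EBF4AF is rgb(235, 244, 175).
A 53% shade moves each channel 53% toward 0:
  R: 235 − 124.55 = 110.45 → 110
  G: 244 + 0.53×(0−244) = 244 − 129.32 = 114.68 → 115
  B: 175 + 0.53×(0−175) = 175 − 92.75 = 82.25 → 82
rgb(110, 115, 82) = #6E7352.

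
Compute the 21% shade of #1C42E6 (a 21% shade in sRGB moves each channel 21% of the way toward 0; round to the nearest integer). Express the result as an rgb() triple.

rgb(22, 52, 182)

#1C42E6 is rgb(28, 66, 230).
A 21% shade moves each channel 21% toward 0:
  R: 28 − 5.88 = 22.12 → 22
  G: 66 + 0.21×(0−66) = 66 − 13.86 = 52.14 → 52
  B: 230 − 48.3 = 181.7 → 182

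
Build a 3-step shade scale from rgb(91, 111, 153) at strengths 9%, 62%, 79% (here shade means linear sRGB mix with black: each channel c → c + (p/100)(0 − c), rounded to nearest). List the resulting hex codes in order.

#53658B, #232A3A, #131720

9%: (91 − 8.19 = 82.81→83, 111 − 9.99 = 101.01→101, 153 − 13.77 = 139.23→139) → #53658B
62%: (91 − 56.42 = 34.58→35, 111 − 68.82 = 42.18→42, 153 − 94.86 = 58.14→58) → #232A3A
79%: (91 − 71.89 = 19.11→19, 111 − 87.69 = 23.31→23, 153 − 120.87 = 32.13→32) → #131720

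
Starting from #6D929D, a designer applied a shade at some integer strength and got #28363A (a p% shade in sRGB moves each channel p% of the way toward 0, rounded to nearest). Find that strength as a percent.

#6D929D is rgb(109, 146, 157); #28363A is rgb(40, 54, 58).
On the B channel (widest range): 58 ≈ 157 + (p/100)(0 − 157), so p ≈ 100×(58 − 157)/(0 − 157) = -9900/-157 = 63.06.
p = 63 reproduces all three channels after rounding.

63%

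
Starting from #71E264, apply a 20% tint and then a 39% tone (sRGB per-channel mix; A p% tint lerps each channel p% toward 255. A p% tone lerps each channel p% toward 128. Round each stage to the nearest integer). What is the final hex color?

#88BF82

#71E264 is rgb(113, 226, 100).
Lerp each channel 20% toward 255:
  R: 113 + 0.2×(255−113) = 113 + 28.4 = 141.4 → 141
  G: 226 + 0.2×(255−226) = 226 + 5.8 = 231.8 → 232
  B: 100 + 0.2×(255−100) = 100 + 31 = 131 → 131
After the tint: rgb(141, 232, 131) = #8DE883.
Per channel, c → c + 0.39(128 − c):
  R: 141 − 5.07 = 135.93 → 136
  G: 232 + 0.39×(128−232) = 232 − 40.56 = 191.44 → 191
  B: 131 + 0.39×(128−131) = 131 − 1.17 = 129.83 → 130
rgb(136, 191, 130) = #88BF82.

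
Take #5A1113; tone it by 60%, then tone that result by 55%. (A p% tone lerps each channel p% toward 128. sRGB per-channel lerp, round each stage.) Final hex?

#5A1113 is rgb(90, 17, 19).
Per channel, c → c + 0.6(128 − c):
  R: 90 + 0.6×(128−90) = 90 + 22.8 = 112.8 → 113
  G: 17 + 66.6 = 83.6 → 84
  B: 19 + 65.4 = 84.4 → 84
After the tone: rgb(113, 84, 84) = #715454.
A 55% tone moves each channel 55% toward 128:
  R: 113 + 8.25 = 121.25 → 121
  G: 84 + 24.2 = 108.2 → 108
  B: 84 + 24.2 = 108.2 → 108
rgb(121, 108, 108) = #796C6C.

#796C6C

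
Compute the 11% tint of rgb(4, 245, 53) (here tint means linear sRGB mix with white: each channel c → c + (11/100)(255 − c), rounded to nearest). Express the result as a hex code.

#20F64B

An 11% tint moves each channel 11% toward 255:
  R: 4 + 0.11×(255−4) = 4 + 27.61 = 31.61 → 32
  G: 245 + 0.11×(255−245) = 245 + 1.1 = 246.1 → 246
  B: 53 + 22.22 = 75.22 → 75
rgb(32, 246, 75) = #20F64B.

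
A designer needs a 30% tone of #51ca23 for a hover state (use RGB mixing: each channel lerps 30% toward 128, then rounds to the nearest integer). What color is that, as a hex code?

#51ca23 is rgb(81, 202, 35).
Per channel, c → c + 0.3(128 − c):
  R: 81 + 14.1 = 95.1 → 95
  G: 202 + 0.3×(128−202) = 202 − 22.2 = 179.8 → 180
  B: 35 + 0.3×(128−35) = 35 + 27.9 = 62.9 → 63
rgb(95, 180, 63) = #5fb43f.

#5fb43f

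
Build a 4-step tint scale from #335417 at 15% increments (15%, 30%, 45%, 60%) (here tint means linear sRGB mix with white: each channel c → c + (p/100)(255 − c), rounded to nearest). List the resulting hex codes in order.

#335417 is rgb(51, 84, 23).
15%: (51 + 30.6 = 81.6→82, 84 + 25.65 = 109.65→110, 23 + 34.8 = 57.8→58) → #526E3A
30%: (51 + 61.2 = 112.2→112, 84 + 51.3 = 135.3→135, 23 + 69.6 = 92.6→93) → #70875D
45%: (51 + 91.8 = 142.8→143, 84 + 76.95 = 160.95→161, 23 + 104.4 = 127.4→127) → #8FA17F
60%: (51 + 122.4 = 173.4→173, 84 + 102.6 = 186.6→187, 23 + 139.2 = 162.2→162) → #ADBBA2

#526E3A, #70875D, #8FA17F, #ADBBA2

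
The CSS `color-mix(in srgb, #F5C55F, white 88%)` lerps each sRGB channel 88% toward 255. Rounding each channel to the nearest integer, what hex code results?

#F5C55F is rgb(245, 197, 95).
An 88% tint moves each channel 88% toward 255:
  R: 245 + 8.8 = 253.8 → 254
  G: 197 + 51.04 = 248.04 → 248
  B: 95 + 140.8 = 235.8 → 236
rgb(254, 248, 236) = #FEF8EC.

#FEF8EC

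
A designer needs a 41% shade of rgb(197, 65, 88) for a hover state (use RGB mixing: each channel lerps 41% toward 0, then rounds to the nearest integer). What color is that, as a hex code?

Per channel, c → c + 0.41(0 − c):
  R: 197 + 0.41×(0−197) = 197 − 80.77 = 116.23 → 116
  G: 65 − 26.65 = 38.35 → 38
  B: 88 − 36.08 = 51.92 → 52
rgb(116, 38, 52) = #742634.

#742634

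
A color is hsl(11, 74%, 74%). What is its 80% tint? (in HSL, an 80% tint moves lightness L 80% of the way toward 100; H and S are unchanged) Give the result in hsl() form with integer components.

hsl(11, 74%, 95%)

L moves 80% from 74 toward 100: 74 + 20.8 = 94.8 → 95.
H and S are unchanged.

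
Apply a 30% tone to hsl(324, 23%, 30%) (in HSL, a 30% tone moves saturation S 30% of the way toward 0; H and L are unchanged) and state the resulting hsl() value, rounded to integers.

S moves 30% from 23 toward 0: 23 − 6.9 = 16.1 → 16.
H and L are unchanged.

hsl(324, 16%, 30%)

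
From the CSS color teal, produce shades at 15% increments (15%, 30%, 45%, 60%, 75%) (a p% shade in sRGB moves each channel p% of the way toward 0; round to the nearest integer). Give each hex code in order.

CSS teal is rgb(0, 128, 128).
15%: (0→0, 128 − 19.2 = 108.8→109, 128 − 19.2 = 108.8→109) → #006d6d
30%: (0→0, 128 − 38.4 = 89.6→90, 128 − 38.4 = 89.6→90) → #005a5a
45%: (0→0, 128 − 57.6 = 70.4→70, 128 − 57.6 = 70.4→70) → #004646
60%: (0→0, 128 − 76.8 = 51.2→51, 128 − 76.8 = 51.2→51) → #003333
75%: (0→0, 128 − 96 = 32→32, 128 − 96 = 32→32) → #002020

#006d6d, #005a5a, #004646, #003333, #002020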